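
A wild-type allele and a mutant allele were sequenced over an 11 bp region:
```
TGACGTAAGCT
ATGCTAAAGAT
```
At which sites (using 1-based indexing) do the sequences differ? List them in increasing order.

Scanning 1-based: 1: T/A; 2: G/T; 3: A/G; 5: G/T; 6: T/A; 10: C/A.

1, 2, 3, 5, 6, 10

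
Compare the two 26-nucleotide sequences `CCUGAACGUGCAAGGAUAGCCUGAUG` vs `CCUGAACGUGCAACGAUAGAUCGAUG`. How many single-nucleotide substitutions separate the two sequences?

Comparing position by position, 4 sites differ: 14 (G/C), 20 (C/A), 21 (C/U), 22 (U/C).

4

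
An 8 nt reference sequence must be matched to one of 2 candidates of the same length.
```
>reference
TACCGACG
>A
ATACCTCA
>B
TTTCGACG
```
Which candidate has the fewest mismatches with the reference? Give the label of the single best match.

B

A differs at 6 positions; B differs at 2 positions. The closest is B.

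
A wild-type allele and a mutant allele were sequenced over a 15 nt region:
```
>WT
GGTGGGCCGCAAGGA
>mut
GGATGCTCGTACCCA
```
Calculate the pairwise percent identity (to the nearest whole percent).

47%

Mismatches at positions 3, 4, 6, 7, 10, 12, 13, 14 (1-based): 8 of 15.
Identical positions: 7/15 = 46.67% → 47%.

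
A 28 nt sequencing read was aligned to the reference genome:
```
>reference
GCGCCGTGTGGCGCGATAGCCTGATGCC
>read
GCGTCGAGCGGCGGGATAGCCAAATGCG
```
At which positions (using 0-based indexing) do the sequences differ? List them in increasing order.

3, 6, 8, 13, 21, 22, 27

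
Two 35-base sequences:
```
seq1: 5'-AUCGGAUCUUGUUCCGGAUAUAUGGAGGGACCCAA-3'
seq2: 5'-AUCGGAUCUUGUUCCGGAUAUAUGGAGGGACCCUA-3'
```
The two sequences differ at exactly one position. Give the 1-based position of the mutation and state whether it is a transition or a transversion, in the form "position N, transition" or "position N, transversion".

position 34, transversion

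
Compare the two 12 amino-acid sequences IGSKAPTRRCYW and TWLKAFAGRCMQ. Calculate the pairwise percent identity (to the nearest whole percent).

33%

8 positions differ (1, 2, 3, 6, 7, 8, 11, 12), so 4 of 12 match: 4/12 = 33.33%.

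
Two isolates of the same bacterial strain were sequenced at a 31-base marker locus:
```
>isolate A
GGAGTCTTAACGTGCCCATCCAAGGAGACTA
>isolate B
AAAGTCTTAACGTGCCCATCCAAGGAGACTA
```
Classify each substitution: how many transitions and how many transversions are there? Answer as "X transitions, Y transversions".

2 transitions, 0 transversions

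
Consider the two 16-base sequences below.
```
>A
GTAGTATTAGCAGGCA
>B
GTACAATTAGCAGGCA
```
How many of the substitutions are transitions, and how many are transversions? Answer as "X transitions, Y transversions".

0 transitions, 2 transversions

Mismatches (1-based):
site 4: G→C (purine→pyrimidine, transversion)
site 5: T→A (pyrimidine→purine, transversion)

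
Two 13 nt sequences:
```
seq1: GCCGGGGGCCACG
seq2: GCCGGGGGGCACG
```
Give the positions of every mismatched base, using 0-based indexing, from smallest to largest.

Scanning 0-based: 8: C/G.

8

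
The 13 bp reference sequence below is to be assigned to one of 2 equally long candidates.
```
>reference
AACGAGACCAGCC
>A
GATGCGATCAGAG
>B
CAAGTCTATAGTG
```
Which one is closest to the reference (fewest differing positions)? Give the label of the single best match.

Hamming distances to reference — A: 6; B: 9.
Smallest is A with 6 mismatches.

A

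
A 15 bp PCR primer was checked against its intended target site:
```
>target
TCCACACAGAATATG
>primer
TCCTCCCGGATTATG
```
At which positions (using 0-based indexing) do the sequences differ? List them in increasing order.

3, 5, 7, 10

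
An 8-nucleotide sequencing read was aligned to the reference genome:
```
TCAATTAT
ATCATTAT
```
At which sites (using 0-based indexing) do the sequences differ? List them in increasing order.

0, 1, 2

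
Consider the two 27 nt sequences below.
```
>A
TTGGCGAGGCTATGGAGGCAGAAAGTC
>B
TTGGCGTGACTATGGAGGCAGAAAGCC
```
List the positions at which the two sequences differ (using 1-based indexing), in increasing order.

Differences at position 7 (A→T), position 9 (G→A), position 26 (T→C).

7, 9, 26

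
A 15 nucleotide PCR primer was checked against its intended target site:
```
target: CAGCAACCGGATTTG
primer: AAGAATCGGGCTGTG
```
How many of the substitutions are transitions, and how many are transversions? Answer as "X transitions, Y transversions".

0 transitions, 6 transversions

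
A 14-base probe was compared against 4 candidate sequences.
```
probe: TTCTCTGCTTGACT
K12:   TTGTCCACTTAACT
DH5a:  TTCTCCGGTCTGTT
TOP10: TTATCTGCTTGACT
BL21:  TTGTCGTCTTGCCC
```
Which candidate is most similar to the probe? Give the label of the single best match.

Hamming distances to probe — K12: 4; DH5a: 6; TOP10: 1; BL21: 5.
Smallest is TOP10 with 1 mismatch.

TOP10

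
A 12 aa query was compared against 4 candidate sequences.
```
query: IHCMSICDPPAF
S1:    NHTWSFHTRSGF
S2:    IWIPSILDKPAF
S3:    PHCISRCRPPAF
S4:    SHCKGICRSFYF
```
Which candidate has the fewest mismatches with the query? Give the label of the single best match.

S3

Hamming distances to query — S1: 9; S2: 5; S3: 4; S4: 7.
Smallest is S3 with 4 mismatches.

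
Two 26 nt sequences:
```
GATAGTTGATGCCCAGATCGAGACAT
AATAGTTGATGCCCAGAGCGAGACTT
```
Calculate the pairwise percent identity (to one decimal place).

3 positions differ (1, 18, 25), so 23 of 26 match: 23/26 = 88.46%.

88.5%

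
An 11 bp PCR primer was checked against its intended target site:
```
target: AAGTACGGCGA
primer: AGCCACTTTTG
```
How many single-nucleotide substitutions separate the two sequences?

8

The sequences differ at positions 2, 3, 4, 7, 8, 9, 10, 11 (1-based) — 8 in total.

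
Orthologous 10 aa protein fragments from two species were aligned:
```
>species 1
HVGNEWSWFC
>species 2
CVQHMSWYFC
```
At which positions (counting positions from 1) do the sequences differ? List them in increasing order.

Differences at position 1 (H→C), position 3 (G→Q), position 4 (N→H), position 5 (E→M), position 6 (W→S), position 7 (S→W), position 8 (W→Y).

1, 3, 4, 5, 6, 7, 8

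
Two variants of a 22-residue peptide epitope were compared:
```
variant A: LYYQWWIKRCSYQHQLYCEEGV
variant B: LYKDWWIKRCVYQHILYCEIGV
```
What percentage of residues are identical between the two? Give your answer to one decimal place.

Mismatches at positions 3, 4, 11, 15, 20 (1-based): 5 of 22.
Identical positions: 17/22 = 77.27% → 77.3%.

77.3%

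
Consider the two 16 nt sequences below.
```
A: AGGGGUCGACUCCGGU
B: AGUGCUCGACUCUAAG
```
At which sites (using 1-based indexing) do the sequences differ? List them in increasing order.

3, 5, 13, 14, 15, 16

Differences at site 3 (G→U), site 5 (G→C), site 13 (C→U), site 14 (G→A), site 15 (G→A), site 16 (U→G).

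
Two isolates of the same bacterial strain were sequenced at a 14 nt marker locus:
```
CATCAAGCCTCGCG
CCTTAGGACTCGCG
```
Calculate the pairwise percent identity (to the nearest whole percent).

71%

4 positions differ (2, 4, 6, 8), so 10 of 14 match: 10/14 = 71.43%.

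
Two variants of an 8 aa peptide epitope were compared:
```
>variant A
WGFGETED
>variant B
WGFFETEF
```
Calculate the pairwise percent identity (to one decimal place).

75.0%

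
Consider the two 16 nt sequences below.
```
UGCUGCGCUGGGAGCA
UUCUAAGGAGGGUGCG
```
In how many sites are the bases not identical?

7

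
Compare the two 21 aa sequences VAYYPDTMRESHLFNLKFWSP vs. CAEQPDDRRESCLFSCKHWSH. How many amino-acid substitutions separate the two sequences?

Comparing position by position, 10 residues differ: 1 (V/C), 3 (Y/E), 4 (Y/Q), 7 (T/D), 8 (M/R), 12 (H/C), 15 (N/S), 16 (L/C), 18 (F/H), 21 (P/H).

10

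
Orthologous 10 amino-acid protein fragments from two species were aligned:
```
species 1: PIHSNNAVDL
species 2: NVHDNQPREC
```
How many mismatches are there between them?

8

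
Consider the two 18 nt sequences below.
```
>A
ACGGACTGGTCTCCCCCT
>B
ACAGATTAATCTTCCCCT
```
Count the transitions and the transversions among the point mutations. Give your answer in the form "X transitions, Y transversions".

5 transitions, 0 transversions

Mismatches (1-based):
base 3: G→A (purine→purine, transition)
base 6: C→T (pyrimidine→pyrimidine, transition)
base 8: G→A (purine→purine, transition)
base 9: G→A (purine→purine, transition)
base 13: C→T (pyrimidine→pyrimidine, transition)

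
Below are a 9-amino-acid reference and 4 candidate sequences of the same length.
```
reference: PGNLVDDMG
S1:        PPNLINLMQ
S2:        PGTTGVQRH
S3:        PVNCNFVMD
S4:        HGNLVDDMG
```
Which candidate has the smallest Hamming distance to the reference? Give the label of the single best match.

S1 differs at 5 residues; S2 differs at 7 residues; S3 differs at 6 residues; S4 differs at 1 residue. The closest is S4.

S4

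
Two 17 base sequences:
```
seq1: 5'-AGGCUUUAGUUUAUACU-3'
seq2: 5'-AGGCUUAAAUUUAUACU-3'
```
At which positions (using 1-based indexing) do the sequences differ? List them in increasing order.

7, 9

Differences at position 7 (U→A), position 9 (G→A).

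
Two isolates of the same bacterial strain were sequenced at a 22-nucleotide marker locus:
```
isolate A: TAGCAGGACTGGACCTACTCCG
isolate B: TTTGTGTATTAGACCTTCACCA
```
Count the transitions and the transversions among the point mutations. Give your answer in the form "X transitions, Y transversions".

3 transitions, 7 transversions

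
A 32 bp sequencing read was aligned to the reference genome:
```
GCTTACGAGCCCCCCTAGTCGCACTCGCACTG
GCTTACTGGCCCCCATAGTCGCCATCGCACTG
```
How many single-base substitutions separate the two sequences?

The sequences differ at positions 7, 8, 15, 23, 24 (1-based) — 5 in total.

5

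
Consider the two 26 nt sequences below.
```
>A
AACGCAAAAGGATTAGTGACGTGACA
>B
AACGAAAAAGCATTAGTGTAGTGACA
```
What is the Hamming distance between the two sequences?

Mismatches (1-based): site 5: C→A; site 11: G→C; site 19: A→T; site 20: C→A.

4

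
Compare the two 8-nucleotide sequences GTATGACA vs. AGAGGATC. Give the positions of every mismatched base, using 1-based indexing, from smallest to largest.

1, 2, 4, 7, 8

Scanning 1-based: 1: G/A; 2: T/G; 4: T/G; 7: C/T; 8: A/C.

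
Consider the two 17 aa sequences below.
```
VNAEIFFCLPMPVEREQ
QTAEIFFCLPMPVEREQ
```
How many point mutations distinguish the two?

Mismatches (1-based): residue 1: V→Q; residue 2: N→T.

2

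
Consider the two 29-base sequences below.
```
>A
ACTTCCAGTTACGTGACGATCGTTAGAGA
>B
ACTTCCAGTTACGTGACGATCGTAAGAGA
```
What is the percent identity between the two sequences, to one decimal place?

96.6%

Mismatch at position 24 (1-based): 1 of 29.
Identical positions: 28/29 = 96.55% → 96.6%.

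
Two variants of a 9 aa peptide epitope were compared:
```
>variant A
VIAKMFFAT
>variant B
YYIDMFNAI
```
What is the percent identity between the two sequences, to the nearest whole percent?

6 positions differ (1, 2, 3, 4, 7, 9), so 3 of 9 match: 3/9 = 33.33%.

33%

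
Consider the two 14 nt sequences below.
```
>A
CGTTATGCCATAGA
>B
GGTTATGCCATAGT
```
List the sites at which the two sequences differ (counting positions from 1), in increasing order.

Scanning 1-based: 1: C/G; 14: A/T.

1, 14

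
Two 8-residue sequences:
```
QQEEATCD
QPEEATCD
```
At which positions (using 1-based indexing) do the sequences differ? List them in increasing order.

2

Differences at position 2 (Q→P).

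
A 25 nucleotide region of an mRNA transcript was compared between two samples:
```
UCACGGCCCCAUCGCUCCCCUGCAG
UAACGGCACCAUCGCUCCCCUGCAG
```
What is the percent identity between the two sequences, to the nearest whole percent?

Mismatches at positions 2, 8 (1-based): 2 of 25.
Identical positions: 23/25 = 92% → 92%.

92%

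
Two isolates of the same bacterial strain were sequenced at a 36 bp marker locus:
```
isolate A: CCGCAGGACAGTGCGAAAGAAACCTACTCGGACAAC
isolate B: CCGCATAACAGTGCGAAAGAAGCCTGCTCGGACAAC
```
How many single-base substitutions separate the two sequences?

Mismatches (1-based): site 6: G→T; site 7: G→A; site 22: A→G; site 26: A→G.

4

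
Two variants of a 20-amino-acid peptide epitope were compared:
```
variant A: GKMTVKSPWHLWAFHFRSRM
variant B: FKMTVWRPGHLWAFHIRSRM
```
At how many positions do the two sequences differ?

Comparing position by position, 5 positions differ: 1 (G/F), 6 (K/W), 7 (S/R), 9 (W/G), 16 (F/I).

5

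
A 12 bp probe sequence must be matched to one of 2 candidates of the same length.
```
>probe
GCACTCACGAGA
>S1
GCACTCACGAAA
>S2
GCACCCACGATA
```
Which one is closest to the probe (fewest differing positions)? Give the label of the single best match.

S1 differs at 1 position; S2 differs at 2 positions. The closest is S1.

S1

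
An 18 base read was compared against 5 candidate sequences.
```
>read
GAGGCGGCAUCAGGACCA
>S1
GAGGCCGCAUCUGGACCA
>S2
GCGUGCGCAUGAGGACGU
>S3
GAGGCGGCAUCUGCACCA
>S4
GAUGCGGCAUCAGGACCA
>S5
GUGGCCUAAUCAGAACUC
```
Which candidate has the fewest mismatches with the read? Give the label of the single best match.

Hamming distances to read — S1: 2; S2: 7; S3: 2; S4: 1; S5: 7.
Smallest is S4 with 1 mismatch.

S4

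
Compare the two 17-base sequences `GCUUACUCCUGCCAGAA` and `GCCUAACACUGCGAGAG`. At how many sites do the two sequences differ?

6

Comparing position by position, 6 sites differ: 3 (U/C), 6 (C/A), 7 (U/C), 8 (C/A), 13 (C/G), 17 (A/G).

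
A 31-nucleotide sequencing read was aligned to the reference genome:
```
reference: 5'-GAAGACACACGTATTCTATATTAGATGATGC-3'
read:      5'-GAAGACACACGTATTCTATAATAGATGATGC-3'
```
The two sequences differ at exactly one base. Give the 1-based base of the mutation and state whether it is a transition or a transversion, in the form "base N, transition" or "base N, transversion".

base 21, transversion

Base 21 changes T→A. T is a pyrimidine and A is a purine, so this is a transversion.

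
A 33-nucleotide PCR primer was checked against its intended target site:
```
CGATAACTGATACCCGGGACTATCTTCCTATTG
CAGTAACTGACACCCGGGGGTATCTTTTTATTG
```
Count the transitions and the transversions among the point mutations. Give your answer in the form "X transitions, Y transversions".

6 transitions, 1 transversion

Transitions (purine↔purine or pyrimidine↔pyrimidine): 2 G→A, 3 A→G, 11 T→C, 19 A→G, 27 C→T, 28 C→T.
Transversions (purine↔pyrimidine): 20 C→G.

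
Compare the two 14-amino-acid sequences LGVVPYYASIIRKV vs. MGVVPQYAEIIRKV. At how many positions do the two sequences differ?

3

Comparing position by position, 3 positions differ: 1 (L/M), 6 (Y/Q), 9 (S/E).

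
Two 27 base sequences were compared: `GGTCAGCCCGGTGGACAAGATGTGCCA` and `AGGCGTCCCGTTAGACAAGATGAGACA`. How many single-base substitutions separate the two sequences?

8

Comparing position by position, 8 sites differ: 1 (G/A), 3 (T/G), 5 (A/G), 6 (G/T), 11 (G/T), 13 (G/A), 23 (T/A), 25 (C/A).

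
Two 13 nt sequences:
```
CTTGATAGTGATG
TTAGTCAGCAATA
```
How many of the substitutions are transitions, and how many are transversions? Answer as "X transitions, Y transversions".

Transitions (purine↔purine or pyrimidine↔pyrimidine): 1 C→T, 6 T→C, 9 T→C, 10 G→A, 13 G→A.
Transversions (purine↔pyrimidine): 3 T→A, 5 A→T.

5 transitions, 2 transversions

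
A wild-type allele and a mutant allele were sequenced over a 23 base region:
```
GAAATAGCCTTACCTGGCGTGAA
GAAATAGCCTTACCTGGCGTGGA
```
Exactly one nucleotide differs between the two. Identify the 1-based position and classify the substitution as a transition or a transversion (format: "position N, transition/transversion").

position 22, transition

The sequences differ only at position 22: A→G (purine→purine), a transition.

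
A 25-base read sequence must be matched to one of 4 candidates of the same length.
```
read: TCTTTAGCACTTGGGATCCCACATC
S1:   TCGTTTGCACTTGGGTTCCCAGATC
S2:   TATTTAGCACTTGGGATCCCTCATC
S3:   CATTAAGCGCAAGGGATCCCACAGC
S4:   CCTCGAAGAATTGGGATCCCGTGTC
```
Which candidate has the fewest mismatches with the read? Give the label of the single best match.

Hamming distances to read — S1: 4; S2: 2; S3: 7; S4: 9.
Smallest is S2 with 2 mismatches.

S2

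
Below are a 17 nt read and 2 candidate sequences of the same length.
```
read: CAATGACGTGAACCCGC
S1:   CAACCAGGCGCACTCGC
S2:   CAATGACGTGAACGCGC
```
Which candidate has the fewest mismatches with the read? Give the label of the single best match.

S1 differs at 6 sites; S2 differs at 1 site. The closest is S2.

S2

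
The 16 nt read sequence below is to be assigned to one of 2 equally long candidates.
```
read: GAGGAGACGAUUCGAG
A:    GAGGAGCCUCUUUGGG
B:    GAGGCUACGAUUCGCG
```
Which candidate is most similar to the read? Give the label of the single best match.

B

A differs at 5 sites; B differs at 3 sites. The closest is B.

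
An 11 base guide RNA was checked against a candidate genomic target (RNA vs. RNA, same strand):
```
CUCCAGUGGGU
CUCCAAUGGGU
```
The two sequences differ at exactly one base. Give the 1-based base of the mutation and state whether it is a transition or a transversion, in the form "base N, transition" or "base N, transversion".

The sequences differ only at base 6: G→A (purine→purine), a transition.

base 6, transition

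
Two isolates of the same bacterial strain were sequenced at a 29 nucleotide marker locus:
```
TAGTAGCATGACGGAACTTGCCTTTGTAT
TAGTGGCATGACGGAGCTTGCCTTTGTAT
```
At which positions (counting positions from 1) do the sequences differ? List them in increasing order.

Differences at position 5 (A→G), position 16 (A→G).

5, 16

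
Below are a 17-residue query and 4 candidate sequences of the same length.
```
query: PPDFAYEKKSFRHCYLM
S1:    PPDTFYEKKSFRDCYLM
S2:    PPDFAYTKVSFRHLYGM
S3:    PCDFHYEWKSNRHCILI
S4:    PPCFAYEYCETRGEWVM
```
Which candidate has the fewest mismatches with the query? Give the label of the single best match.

Hamming distances to query — S1: 3; S2: 4; S3: 6; S4: 9.
Smallest is S1 with 3 mismatches.

S1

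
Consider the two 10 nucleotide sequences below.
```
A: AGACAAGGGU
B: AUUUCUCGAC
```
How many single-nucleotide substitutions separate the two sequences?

8

Comparing position by position, 8 sites differ: 2 (G/U), 3 (A/U), 4 (C/U), 5 (A/C), 6 (A/U), 7 (G/C), 9 (G/A), 10 (U/C).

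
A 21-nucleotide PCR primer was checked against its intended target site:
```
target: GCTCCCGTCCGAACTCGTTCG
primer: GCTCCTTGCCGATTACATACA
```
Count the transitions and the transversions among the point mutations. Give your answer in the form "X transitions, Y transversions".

Transitions (purine↔purine or pyrimidine↔pyrimidine): 6 C→T, 14 C→T, 17 G→A, 21 G→A.
Transversions (purine↔pyrimidine): 7 G→T, 8 T→G, 13 A→T, 15 T→A, 19 T→A.

4 transitions, 5 transversions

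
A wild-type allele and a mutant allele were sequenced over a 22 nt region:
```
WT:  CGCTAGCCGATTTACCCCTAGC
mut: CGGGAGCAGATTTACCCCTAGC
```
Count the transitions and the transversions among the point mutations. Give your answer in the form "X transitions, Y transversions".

Mismatches (1-based):
position 3: C→G (pyrimidine→purine, transversion)
position 4: T→G (pyrimidine→purine, transversion)
position 8: C→A (pyrimidine→purine, transversion)

0 transitions, 3 transversions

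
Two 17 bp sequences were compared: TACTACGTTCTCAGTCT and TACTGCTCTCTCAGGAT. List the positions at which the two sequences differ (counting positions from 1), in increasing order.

5, 7, 8, 15, 16

Differences at position 5 (A→G), position 7 (G→T), position 8 (T→C), position 15 (T→G), position 16 (C→A).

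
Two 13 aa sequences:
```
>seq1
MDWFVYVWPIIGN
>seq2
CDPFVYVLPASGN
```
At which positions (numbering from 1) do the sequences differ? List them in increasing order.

Scanning 1-based: 1: M/C; 3: W/P; 8: W/L; 10: I/A; 11: I/S.

1, 3, 8, 10, 11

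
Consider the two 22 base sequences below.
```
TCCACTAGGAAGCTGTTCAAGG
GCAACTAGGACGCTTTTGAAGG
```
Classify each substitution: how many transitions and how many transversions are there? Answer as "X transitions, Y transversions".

Mismatches (1-based):
position 1: T→G (pyrimidine→purine, transversion)
position 3: C→A (pyrimidine→purine, transversion)
position 11: A→C (purine→pyrimidine, transversion)
position 15: G→T (purine→pyrimidine, transversion)
position 18: C→G (pyrimidine→purine, transversion)

0 transitions, 5 transversions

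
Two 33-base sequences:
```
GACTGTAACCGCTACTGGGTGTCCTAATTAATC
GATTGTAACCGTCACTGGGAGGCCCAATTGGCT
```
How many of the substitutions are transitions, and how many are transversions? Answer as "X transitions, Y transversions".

Transitions (purine↔purine or pyrimidine↔pyrimidine): 3 C→T, 12 C→T, 13 T→C, 25 T→C, 30 A→G, 31 A→G, 32 T→C, 33 C→T.
Transversions (purine↔pyrimidine): 20 T→A, 22 T→G.

8 transitions, 2 transversions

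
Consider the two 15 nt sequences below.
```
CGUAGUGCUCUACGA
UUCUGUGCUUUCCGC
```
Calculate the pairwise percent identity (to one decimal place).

Mismatches at positions 1, 2, 3, 4, 10, 12, 15 (1-based): 7 of 15.
Identical positions: 8/15 = 53.33% → 53.3%.

53.3%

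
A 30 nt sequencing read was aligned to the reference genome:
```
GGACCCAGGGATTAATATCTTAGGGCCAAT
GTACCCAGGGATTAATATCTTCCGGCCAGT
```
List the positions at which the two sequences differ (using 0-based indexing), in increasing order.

Differences at position 1 (G→T), position 21 (A→C), position 22 (G→C), position 28 (A→G).

1, 21, 22, 28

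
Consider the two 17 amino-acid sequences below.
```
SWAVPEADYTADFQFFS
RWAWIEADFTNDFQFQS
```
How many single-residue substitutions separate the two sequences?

Mismatches (1-based): position 1: S→R; position 4: V→W; position 5: P→I; position 9: Y→F; position 11: A→N; position 16: F→Q.

6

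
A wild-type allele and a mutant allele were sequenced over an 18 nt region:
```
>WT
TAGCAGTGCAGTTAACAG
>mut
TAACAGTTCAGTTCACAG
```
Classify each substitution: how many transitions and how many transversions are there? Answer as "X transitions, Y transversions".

Transitions (purine↔purine or pyrimidine↔pyrimidine): 3 G→A.
Transversions (purine↔pyrimidine): 8 G→T, 14 A→C.

1 transition, 2 transversions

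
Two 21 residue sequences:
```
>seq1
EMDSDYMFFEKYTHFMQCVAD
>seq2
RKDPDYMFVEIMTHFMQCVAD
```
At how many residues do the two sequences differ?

6

The sequences differ at residues 1, 2, 4, 9, 11, 12 (1-based) — 6 in total.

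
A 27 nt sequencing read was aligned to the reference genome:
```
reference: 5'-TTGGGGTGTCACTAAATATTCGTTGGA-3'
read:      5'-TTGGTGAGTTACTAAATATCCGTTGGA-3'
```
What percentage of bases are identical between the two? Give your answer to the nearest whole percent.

Mismatches at positions 5, 7, 10, 20 (1-based): 4 of 27.
Identical positions: 23/27 = 85.19% → 85%.

85%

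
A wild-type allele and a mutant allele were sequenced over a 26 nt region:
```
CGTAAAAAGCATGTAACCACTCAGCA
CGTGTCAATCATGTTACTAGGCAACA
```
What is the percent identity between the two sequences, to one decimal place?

9 positions differ (4, 5, 6, 9, 15, 18, 20, 21, 24), so 17 of 26 match: 17/26 = 65.38%.

65.4%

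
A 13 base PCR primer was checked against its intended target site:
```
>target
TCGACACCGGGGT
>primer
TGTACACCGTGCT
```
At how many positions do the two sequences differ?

4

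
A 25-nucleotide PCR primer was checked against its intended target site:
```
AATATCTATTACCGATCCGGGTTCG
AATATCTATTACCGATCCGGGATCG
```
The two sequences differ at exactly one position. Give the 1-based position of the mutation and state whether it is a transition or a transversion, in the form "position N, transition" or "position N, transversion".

Position 22 changes T→A. T is a pyrimidine and A is a purine, so this is a transversion.

position 22, transversion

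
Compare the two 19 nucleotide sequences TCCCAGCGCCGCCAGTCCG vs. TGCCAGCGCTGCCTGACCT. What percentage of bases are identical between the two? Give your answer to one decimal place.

5 positions differ (2, 10, 14, 16, 19), so 14 of 19 match: 14/19 = 73.68%.

73.7%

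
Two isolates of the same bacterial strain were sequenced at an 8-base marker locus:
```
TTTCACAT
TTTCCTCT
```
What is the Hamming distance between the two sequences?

3

Mismatches (1-based): position 5: A→C; position 6: C→T; position 7: A→C.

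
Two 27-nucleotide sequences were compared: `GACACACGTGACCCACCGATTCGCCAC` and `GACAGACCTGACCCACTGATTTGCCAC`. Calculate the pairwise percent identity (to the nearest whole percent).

85%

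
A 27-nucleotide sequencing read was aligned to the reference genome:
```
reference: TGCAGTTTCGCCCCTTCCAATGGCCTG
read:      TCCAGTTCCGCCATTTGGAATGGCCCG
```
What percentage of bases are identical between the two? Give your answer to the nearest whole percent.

7 positions differ (2, 8, 13, 14, 17, 18, 26), so 20 of 27 match: 20/27 = 74.07%.

74%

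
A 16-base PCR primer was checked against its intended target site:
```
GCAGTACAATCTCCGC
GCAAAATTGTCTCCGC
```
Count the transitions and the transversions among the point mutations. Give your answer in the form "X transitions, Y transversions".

3 transitions, 2 transversions

Transitions (purine↔purine or pyrimidine↔pyrimidine): 4 G→A, 7 C→T, 9 A→G.
Transversions (purine↔pyrimidine): 5 T→A, 8 A→T.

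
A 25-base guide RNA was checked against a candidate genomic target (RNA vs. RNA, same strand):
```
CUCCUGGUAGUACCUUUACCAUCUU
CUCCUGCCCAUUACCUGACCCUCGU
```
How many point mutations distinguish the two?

10

Comparing position by position, 10 sites differ: 7 (G/C), 8 (U/C), 9 (A/C), 10 (G/A), 12 (A/U), 13 (C/A), 15 (U/C), 17 (U/G), 21 (A/C), 24 (U/G).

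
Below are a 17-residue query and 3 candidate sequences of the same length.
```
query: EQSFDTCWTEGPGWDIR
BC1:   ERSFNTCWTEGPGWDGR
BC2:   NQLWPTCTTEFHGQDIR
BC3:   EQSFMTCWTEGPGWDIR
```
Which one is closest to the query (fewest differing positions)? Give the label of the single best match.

BC1 differs at 3 positions; BC2 differs at 8 positions; BC3 differs at 1 position. The closest is BC3.

BC3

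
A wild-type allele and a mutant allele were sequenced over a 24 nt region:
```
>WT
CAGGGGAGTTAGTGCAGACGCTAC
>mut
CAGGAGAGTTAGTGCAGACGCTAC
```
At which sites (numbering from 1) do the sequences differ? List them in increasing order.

5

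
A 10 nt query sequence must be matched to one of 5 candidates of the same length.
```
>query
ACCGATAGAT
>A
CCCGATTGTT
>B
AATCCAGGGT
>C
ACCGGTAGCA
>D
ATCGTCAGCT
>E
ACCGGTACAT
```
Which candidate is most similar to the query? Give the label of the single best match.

E

A differs at 3 positions; B differs at 7 positions; C differs at 3 positions; D differs at 4 positions; E differs at 2 positions. The closest is E.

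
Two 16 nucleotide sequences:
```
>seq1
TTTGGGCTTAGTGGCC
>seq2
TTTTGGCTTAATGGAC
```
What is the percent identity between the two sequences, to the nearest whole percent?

Mismatches at positions 4, 11, 15 (1-based): 3 of 16.
Identical positions: 13/16 = 81.25% → 81%.

81%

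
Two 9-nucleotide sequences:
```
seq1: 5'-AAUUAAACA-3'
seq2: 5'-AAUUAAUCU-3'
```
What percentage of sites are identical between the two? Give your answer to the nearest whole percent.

78%

Mismatches at positions 7, 9 (1-based): 2 of 9.
Identical positions: 7/9 = 77.78% → 78%.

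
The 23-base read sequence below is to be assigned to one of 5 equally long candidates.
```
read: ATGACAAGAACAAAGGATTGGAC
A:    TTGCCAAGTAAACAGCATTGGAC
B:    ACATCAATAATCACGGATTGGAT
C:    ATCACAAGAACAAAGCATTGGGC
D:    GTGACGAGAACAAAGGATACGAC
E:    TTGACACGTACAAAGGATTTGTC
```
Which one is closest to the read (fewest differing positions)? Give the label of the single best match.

A differs at 6 positions; B differs at 8 positions; C differs at 3 positions; D differs at 4 positions; E differs at 5 positions. The closest is C.

C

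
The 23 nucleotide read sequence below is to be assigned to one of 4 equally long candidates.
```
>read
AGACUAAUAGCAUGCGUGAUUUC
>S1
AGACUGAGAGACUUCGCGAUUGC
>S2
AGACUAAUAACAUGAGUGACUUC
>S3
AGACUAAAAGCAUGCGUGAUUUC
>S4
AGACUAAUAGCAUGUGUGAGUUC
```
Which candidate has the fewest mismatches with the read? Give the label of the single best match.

S1 differs at 7 sites; S2 differs at 3 sites; S3 differs at 1 site; S4 differs at 2 sites. The closest is S3.

S3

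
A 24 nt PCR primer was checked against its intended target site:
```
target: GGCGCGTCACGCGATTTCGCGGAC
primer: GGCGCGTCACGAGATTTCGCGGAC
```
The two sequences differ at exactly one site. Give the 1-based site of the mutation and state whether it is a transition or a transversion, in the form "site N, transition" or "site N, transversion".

site 12, transversion

Site 12 changes C→A. C is a pyrimidine and A is a purine, so this is a transversion.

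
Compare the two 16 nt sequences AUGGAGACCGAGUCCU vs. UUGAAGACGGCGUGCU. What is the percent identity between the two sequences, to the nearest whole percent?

69%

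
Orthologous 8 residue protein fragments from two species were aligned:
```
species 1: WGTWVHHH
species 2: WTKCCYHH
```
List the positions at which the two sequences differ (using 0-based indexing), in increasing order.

1, 2, 3, 4, 5

Scanning 0-based: 1: G/T; 2: T/K; 3: W/C; 4: V/C; 5: H/Y.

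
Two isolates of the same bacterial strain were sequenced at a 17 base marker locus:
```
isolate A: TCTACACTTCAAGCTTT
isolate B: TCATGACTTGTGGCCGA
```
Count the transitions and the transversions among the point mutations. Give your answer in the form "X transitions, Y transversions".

2 transitions, 7 transversions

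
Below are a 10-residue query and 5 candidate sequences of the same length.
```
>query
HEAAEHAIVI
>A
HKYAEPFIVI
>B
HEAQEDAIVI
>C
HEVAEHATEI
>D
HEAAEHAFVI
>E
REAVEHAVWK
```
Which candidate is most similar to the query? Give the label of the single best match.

A differs at 4 positions; B differs at 2 positions; C differs at 3 positions; D differs at 1 position; E differs at 5 positions. The closest is D.

D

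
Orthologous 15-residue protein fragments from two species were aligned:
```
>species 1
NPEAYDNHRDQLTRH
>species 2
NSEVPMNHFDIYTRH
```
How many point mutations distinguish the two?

7

Mismatches (1-based): residue 2: P→S; residue 4: A→V; residue 5: Y→P; residue 6: D→M; residue 9: R→F; residue 11: Q→I; residue 12: L→Y.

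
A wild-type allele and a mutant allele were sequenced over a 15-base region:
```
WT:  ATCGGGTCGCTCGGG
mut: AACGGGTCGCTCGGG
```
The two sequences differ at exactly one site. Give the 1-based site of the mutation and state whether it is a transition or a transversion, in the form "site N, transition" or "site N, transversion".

The sequences differ only at site 2: T→A (pyrimidine→purine), a transversion.

site 2, transversion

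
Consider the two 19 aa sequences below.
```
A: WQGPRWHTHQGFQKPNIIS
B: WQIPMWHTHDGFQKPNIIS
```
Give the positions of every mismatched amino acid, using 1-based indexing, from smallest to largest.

Scanning 1-based: 3: G/I; 5: R/M; 10: Q/D.

3, 5, 10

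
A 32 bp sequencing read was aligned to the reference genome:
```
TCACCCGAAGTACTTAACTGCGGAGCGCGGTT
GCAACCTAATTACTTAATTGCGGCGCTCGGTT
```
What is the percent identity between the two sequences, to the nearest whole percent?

Mismatches at positions 1, 4, 7, 10, 18, 24, 27 (1-based): 7 of 32.
Identical positions: 25/32 = 78.12% → 78%.

78%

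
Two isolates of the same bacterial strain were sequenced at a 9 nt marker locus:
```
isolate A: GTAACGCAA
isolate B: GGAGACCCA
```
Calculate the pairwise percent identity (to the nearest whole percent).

44%

Mismatches at positions 2, 4, 5, 6, 8 (1-based): 5 of 9.
Identical positions: 4/9 = 44.44% → 44%.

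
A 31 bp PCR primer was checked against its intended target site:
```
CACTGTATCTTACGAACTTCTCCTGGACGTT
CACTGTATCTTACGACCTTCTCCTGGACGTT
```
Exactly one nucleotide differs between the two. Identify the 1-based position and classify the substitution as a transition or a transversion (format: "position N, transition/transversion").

position 16, transversion

The sequences differ only at position 16: A→C (purine→pyrimidine), a transversion.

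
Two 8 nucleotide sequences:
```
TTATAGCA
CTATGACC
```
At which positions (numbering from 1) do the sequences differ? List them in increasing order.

Scanning 1-based: 1: T/C; 5: A/G; 6: G/A; 8: A/C.

1, 5, 6, 8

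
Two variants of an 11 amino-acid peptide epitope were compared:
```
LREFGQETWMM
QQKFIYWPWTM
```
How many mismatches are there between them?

8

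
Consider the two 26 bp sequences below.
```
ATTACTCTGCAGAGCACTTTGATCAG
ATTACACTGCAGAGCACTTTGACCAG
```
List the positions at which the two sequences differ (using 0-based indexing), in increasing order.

Scanning 0-based: 5: T/A; 22: T/C.

5, 22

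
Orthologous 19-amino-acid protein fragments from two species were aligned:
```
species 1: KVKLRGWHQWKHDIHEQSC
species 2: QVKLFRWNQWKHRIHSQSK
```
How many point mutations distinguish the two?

7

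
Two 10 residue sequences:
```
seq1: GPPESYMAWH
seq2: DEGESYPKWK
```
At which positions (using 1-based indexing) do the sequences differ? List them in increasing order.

1, 2, 3, 7, 8, 10

Differences at position 1 (G→D), position 2 (P→E), position 3 (P→G), position 7 (M→P), position 8 (A→K), position 10 (H→K).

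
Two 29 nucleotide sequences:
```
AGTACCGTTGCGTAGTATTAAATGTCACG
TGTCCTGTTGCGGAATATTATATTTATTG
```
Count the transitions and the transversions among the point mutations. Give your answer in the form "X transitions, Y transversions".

Transitions (purine↔purine or pyrimidine↔pyrimidine): 6 C→T, 15 G→A, 28 C→T.
Transversions (purine↔pyrimidine): 1 A→T, 4 A→C, 13 T→G, 21 A→T, 24 G→T, 26 C→A, 27 A→T.

3 transitions, 7 transversions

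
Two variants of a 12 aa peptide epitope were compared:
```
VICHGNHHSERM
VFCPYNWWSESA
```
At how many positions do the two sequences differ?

7

Mismatches (1-based): position 2: I→F; position 4: H→P; position 5: G→Y; position 7: H→W; position 8: H→W; position 11: R→S; position 12: M→A.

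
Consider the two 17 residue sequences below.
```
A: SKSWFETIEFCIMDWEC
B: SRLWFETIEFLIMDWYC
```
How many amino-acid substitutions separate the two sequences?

The sequences differ at residues 2, 3, 11, 16 (1-based) — 4 in total.

4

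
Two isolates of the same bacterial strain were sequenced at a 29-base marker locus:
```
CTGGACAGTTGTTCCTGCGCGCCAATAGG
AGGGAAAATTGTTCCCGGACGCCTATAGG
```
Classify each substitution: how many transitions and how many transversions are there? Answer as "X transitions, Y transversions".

Transitions (purine↔purine or pyrimidine↔pyrimidine): 8 G→A, 16 T→C, 19 G→A.
Transversions (purine↔pyrimidine): 1 C→A, 2 T→G, 6 C→A, 18 C→G, 24 A→T.

3 transitions, 5 transversions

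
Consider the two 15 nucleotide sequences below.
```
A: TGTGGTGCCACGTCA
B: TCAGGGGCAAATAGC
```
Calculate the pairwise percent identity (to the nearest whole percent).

Mismatches at positions 2, 3, 6, 9, 11, 12, 13, 14, 15 (1-based): 9 of 15.
Identical positions: 6/15 = 40% → 40%.

40%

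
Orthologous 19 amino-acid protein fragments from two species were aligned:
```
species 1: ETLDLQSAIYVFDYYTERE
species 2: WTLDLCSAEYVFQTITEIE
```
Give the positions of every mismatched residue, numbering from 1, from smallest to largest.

1, 6, 9, 13, 14, 15, 18

Scanning 1-based: 1: E/W; 6: Q/C; 9: I/E; 13: D/Q; 14: Y/T; 15: Y/I; 18: R/I.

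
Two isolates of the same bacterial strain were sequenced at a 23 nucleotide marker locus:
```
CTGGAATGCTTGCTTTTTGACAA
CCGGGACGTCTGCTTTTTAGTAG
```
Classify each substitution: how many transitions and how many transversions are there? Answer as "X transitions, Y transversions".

9 transitions, 0 transversions

Transitions (purine↔purine or pyrimidine↔pyrimidine): 2 T→C, 5 A→G, 7 T→C, 9 C→T, 10 T→C, 19 G→A, 20 A→G, 21 C→T, 23 A→G.
Transversions (purine↔pyrimidine): none.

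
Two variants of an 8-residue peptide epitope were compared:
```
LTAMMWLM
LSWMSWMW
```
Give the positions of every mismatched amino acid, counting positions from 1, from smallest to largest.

Differences at position 2 (T→S), position 3 (A→W), position 5 (M→S), position 7 (L→M), position 8 (M→W).

2, 3, 5, 7, 8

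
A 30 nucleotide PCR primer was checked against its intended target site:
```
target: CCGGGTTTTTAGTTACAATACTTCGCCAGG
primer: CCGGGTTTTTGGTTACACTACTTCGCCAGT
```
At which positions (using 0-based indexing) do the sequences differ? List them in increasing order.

Differences at position 10 (A→G), position 17 (A→C), position 29 (G→T).

10, 17, 29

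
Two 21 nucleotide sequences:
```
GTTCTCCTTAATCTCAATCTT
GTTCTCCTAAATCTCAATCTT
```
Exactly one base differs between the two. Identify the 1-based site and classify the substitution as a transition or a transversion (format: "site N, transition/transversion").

site 9, transversion

Site 9 changes T→A. T is a pyrimidine and A is a purine, so this is a transversion.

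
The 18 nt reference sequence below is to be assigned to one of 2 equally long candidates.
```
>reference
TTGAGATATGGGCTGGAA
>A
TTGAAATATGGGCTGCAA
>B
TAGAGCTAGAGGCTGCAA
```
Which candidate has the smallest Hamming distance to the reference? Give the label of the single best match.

A differs at 2 bases; B differs at 5 bases. The closest is A.

A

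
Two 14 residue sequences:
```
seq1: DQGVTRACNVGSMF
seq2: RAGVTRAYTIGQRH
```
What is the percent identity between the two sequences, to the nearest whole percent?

43%

8 positions differ (1, 2, 8, 9, 10, 12, 13, 14), so 6 of 14 match: 6/14 = 42.86%.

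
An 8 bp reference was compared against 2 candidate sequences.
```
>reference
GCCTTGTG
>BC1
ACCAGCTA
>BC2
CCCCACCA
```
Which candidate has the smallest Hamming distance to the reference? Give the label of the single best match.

BC1

Hamming distances to reference — BC1: 5; BC2: 6.
Smallest is BC1 with 5 mismatches.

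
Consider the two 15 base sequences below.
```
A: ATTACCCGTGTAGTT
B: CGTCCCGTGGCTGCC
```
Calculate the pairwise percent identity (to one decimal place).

33.3%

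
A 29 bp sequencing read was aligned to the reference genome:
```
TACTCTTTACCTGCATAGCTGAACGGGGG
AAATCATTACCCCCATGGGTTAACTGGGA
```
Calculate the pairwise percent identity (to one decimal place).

65.5%

10 positions differ (1, 3, 6, 12, 13, 17, 19, 21, 25, 29), so 19 of 29 match: 19/29 = 65.52%.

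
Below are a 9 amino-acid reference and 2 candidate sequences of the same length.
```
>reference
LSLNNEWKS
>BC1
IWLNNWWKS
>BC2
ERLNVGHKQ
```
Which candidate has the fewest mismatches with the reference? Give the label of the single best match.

BC1

Hamming distances to reference — BC1: 3; BC2: 6.
Smallest is BC1 with 3 mismatches.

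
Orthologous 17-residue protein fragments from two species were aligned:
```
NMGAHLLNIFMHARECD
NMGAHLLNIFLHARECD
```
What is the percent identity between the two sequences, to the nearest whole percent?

94%

Mismatch at position 11 (1-based): 1 of 17.
Identical positions: 16/17 = 94.12% → 94%.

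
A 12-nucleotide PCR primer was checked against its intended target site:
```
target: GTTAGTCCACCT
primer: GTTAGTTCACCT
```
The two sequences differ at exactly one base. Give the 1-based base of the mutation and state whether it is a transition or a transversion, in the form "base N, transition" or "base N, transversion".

base 7, transition

Base 7 changes C→T. C is a pyrimidine and T is a pyrimidine, so this is a transition.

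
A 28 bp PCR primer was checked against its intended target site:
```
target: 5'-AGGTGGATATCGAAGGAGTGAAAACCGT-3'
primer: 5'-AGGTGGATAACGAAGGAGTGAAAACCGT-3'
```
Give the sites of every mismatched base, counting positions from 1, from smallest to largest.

10

Differences at site 10 (T→A).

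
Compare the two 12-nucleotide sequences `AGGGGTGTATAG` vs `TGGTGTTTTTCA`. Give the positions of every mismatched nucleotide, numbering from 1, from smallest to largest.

Scanning 1-based: 1: A/T; 4: G/T; 7: G/T; 9: A/T; 11: A/C; 12: G/A.

1, 4, 7, 9, 11, 12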